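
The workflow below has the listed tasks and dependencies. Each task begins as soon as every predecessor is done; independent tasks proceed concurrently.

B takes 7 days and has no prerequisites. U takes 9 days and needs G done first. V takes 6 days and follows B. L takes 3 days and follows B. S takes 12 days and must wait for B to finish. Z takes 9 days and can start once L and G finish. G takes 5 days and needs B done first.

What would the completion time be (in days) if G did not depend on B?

Original critical path: B→G→Z = 7+5+9 = 21 ⇒ 21 days.
Without B→G, G's earliest start moves from 7 to 0.
The longest chain is now B→L→Z = 7+3+9 = 19, so the project takes 19 days.

19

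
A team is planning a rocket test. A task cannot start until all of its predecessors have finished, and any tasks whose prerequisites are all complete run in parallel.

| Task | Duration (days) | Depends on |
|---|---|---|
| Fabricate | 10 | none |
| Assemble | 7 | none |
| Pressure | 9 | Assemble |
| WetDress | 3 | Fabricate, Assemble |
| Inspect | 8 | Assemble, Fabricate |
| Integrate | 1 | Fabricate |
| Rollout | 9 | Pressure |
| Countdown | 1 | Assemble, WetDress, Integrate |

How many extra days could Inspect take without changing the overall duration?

7

Critical path: Assemble→Pressure→Rollout = 7+9+9 = 25, so the finish is 25 days.
The longest chain containing Inspect totals 18 days.
Slack of Inspect = 17 − 10 = 7 days.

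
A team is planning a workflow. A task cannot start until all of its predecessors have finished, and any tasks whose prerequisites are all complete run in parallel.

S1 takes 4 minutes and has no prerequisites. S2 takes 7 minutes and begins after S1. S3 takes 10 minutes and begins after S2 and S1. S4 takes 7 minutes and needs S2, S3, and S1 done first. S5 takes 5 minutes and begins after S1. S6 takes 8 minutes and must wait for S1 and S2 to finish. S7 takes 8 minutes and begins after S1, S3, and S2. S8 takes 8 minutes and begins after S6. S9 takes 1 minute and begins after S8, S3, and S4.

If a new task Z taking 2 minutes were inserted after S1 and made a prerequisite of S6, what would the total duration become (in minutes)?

Originally the plan takes 29 minutes.
With Z inserted, S6 now waits for max(S1, S2, Z).
New critical path: S1→S2→S3→S4→S9 = 4+7+10+7+1 = 29 ⇒ 29 minutes.

29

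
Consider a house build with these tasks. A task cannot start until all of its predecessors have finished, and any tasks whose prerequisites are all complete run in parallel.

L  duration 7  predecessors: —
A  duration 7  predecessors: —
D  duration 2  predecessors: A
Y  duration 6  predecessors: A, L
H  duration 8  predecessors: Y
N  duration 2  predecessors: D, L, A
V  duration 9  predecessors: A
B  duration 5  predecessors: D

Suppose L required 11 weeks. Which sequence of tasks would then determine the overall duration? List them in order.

L, Y, H

Baseline: L→Y→H = 7+6+8 = 21 → 21 weeks.
Since L is critical, the +4 change carries straight to that chain (now 25 weeks).
That remains the longest chain; total 25 weeks.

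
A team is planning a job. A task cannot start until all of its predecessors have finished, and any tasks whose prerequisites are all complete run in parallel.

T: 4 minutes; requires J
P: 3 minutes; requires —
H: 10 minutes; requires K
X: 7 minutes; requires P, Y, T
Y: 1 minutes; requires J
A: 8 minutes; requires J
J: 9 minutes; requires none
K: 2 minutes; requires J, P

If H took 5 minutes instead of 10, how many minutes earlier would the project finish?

As given, the longest chain is J→K→H = 9+2+10 = 21, so the finish is 21 minutes.
H lies on that path, so at 5 minutes the path becomes 16 minutes.
The binding chain switches to J→T→X = 9+4+7 = 20; finish 20 minutes.
Change in finish: 20 − 21 = -1 minutes.

1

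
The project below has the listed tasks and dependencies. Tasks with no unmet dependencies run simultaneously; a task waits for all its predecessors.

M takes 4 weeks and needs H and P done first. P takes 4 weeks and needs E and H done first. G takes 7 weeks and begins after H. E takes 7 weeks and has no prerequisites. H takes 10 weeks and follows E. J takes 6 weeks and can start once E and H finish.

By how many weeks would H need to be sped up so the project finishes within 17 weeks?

Current finish: 25 weeks; target: 17.
H is on every critical path, so each week cut from H cuts the finish by one (this holds down to a finish of 16).
Need 25 − 17 = 8 weeks off H → H becomes 2 weeks, finish becomes 17.

8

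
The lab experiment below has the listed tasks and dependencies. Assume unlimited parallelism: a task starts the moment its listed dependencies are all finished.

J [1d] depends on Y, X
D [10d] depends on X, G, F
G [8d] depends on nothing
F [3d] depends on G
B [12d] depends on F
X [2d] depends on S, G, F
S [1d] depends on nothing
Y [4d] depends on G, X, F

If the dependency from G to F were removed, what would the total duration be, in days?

With the dependency in place, G→F→X→D = 8+3+2+10 = 23 sets the finish at 23 days.
Without G→F, F's earliest start moves from 8 to 0.
The longest chain is now G→X→D = 8+2+10 = 20, so the job takes 20 days.

20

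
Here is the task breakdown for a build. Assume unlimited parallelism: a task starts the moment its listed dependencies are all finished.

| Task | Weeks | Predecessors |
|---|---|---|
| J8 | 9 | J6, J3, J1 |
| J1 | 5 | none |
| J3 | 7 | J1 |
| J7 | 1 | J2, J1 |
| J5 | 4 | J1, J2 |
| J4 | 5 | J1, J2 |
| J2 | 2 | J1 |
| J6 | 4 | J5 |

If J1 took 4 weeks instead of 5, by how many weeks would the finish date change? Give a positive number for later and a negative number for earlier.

-1

The binding path is J1→J2→J5→J6→J8 = 5+2+4+4+9 = 24; finish at 24 weeks.
Since J1 is critical, the -1 change carries straight to that chain (now 23 weeks).
No other chain overtakes it, so the finish is 23 weeks.
Change in finish: 23 − 24 = -1 weeks.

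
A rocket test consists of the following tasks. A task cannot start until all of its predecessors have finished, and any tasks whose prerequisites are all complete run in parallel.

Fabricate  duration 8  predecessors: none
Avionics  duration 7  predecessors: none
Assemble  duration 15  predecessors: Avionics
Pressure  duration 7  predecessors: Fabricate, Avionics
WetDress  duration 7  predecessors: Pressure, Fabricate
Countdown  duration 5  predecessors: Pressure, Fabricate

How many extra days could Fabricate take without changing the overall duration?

The longest chain is Fabricate→Pressure→WetDress = 8+7+7 = 22; overall finish 22 days.
Fabricate finishes as early as 8 and must finish by 8.
Float = 22 − 22 = 0.

0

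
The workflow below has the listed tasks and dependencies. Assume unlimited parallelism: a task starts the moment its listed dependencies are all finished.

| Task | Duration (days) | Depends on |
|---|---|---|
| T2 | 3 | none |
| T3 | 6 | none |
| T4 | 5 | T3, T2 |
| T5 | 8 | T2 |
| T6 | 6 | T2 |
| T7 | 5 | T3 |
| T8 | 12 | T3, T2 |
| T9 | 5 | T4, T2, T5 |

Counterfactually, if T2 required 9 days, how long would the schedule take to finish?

22

Actual critical path: T3→T8 = 6+12 = 18 ⇒ 18 days.
The longest path through T2 is only 16 days, so T2 has float 2.
New critical path: T2→T5→T9 = 9+8+5 = 22 ⇒ 22 days.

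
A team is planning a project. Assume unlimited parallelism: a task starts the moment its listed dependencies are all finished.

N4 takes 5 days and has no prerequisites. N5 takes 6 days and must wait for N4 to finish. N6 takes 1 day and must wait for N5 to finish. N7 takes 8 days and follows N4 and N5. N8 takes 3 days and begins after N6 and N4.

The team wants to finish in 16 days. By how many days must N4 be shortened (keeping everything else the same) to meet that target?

3

Current finish: 19 days; target: 16.
N4 is on every critical path, so each day cut from N4 cuts the finish by one (this holds down to a finish of 15).
Need 19 − 16 = 3 days off N4 → N4 becomes 2 days, finish becomes 16.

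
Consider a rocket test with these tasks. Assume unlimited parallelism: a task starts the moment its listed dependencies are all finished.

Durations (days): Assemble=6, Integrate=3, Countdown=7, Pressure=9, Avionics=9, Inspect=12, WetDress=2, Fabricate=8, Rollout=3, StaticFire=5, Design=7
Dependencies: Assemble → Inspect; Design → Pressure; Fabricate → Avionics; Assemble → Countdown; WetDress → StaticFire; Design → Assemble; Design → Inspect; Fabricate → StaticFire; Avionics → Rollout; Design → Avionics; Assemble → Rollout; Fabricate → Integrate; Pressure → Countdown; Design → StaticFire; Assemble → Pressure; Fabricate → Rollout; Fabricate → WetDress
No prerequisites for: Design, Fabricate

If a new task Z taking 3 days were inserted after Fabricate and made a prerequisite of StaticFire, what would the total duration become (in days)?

Originally the project takes 29 days.
With Z inserted, StaticFire now waits for max(Design, WetDress, Fabricate, Z).
New critical path: Design→Assemble→Pressure→Countdown = 7+6+9+7 = 29 ⇒ 29 days.

29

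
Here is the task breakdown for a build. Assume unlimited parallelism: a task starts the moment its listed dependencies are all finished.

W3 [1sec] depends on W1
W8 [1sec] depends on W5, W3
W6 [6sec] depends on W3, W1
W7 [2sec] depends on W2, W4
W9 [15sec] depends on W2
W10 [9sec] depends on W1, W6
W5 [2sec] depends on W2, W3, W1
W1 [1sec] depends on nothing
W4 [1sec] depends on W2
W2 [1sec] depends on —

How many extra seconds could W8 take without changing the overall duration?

12

The longest chain is W1→W3→W6→W10 = 1+1+6+9 = 17; overall finish 17 seconds.
Longest path through W8: 5 seconds (earliest finish 5, latest finish 17).
So W8 can slip 17 − 5 = 12 seconds.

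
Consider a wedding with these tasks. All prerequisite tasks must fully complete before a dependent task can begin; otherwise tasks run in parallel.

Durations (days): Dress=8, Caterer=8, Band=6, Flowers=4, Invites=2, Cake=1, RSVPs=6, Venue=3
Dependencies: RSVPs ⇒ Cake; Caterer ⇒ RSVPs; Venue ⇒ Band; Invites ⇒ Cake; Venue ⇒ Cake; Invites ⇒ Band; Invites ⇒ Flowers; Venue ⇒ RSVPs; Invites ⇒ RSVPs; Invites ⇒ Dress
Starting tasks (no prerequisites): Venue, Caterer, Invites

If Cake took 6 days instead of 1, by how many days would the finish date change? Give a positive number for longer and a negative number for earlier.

The binding path is Caterer→RSVPs→Cake = 8+6+1 = 15; finish at 15 days.
Cake lies on that path, so at 6 days the path becomes 20 days.
No other chain overtakes it, so the finish is 20 days.
Change in finish: 20 − 15 = +5 days.

5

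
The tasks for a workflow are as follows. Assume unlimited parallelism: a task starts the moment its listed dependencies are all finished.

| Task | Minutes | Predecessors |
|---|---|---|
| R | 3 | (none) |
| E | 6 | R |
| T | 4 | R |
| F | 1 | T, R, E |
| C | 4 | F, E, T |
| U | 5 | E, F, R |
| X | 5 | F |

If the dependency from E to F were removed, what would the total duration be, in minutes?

14

Before: longest chain R→E→F→U = 3+6+1+5 = 15, finish 15.
Without E→F, F's earliest start moves from 9 to 7.
New critical path: R→E→U = 3+6+5 = 14 ⇒ 14 minutes.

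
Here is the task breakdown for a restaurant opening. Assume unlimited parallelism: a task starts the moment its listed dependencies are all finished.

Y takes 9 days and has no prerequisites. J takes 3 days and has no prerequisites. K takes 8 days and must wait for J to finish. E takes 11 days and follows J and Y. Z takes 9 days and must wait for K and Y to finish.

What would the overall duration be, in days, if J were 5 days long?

22

The binding path is J→K→Z = 3+8+9 = 20; finish at 20 days.
Since J is critical, the +2 change carries straight to that chain (now 22 days).
No other chain overtakes it, so the finish is 22 days.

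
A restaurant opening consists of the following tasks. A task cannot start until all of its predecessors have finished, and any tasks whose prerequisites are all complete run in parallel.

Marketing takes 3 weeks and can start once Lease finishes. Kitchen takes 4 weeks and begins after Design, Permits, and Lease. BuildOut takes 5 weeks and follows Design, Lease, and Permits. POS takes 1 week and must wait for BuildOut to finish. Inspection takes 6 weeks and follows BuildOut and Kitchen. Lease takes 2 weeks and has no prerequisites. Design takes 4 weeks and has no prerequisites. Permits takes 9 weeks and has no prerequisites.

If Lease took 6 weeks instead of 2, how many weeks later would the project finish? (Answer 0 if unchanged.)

The binding path is Permits→BuildOut→Inspection = 9+5+6 = 20; finish at 20 weeks.
The longest path through Lease is only 13 weeks, so Lease has float 7.
That remains the longest chain; total 20 weeks.
Change in finish: 20 − 20 = +0 weeks.

0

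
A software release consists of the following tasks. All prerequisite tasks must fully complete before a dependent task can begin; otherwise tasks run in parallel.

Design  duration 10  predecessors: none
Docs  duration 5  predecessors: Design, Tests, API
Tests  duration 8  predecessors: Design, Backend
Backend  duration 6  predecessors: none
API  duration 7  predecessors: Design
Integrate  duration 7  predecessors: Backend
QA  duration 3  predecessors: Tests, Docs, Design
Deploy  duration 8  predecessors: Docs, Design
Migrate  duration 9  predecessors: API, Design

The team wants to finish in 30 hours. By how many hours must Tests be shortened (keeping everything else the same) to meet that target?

1

Current finish: 31 hours; target: 30.
Tests is on every critical path, so each hour cut from Tests cuts the finish by one (this holds down to a finish of 30).
Need 31 − 30 = 1 hour off Tests → Tests becomes 7 hours, finish becomes 30.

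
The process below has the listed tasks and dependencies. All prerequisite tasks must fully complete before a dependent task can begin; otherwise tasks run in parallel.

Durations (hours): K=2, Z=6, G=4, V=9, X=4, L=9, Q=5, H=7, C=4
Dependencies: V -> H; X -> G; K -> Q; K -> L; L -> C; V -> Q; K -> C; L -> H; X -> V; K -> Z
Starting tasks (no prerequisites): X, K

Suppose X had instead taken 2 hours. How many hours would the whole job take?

The binding path is X→V→H = 4+9+7 = 20; finish at 20 hours.
X is on the critical path; changing it to 2 makes that path 18 hours.
That remains the longest chain; total 18 hours.

18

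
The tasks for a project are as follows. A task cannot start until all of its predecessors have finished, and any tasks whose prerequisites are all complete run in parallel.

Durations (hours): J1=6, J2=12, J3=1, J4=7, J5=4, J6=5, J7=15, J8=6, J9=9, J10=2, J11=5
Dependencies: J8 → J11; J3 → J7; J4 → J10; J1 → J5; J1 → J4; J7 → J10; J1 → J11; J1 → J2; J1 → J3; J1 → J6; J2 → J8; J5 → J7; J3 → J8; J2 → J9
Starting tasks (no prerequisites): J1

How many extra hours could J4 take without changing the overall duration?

14

J1→J2→J8→J11 = 6+12+6+5 = 29 sets the makespan at 29 hours.
J4 finishes as early as 13 and must finish by 27.
So J4 can slip 27 − 13 = 14 hours.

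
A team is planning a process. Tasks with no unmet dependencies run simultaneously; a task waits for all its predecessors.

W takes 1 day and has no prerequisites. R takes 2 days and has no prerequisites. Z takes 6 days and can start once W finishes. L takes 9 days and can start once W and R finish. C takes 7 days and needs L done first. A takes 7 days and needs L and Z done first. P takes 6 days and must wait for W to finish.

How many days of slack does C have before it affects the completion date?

0

Critical path: R→L→C = 2+9+7 = 18, so the finish is 18 days.
C finishes as early as 18 and must finish by 18.
So C can slip 18 − 18 = 0 days.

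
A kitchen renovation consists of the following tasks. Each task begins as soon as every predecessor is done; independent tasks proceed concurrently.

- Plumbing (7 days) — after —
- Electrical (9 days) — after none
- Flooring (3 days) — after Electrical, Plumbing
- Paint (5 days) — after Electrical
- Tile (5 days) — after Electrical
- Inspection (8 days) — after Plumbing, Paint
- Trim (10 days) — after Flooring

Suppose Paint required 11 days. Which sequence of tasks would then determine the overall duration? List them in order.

Actual critical path: Electrical→Paint→Inspection = 9+5+8 = 22 ⇒ 22 days.
Paint is on the critical path; changing it to 11 makes that path 28 days.
No other chain overtakes it, so the finish is 28 days.

Electrical, Paint, Inspection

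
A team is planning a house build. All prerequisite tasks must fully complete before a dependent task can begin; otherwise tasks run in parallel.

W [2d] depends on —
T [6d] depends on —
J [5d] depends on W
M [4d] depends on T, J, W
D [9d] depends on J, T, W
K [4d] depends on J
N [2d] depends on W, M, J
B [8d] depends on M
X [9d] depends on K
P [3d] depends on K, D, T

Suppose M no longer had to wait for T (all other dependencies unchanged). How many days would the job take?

Before: longest chain W→J→K→X = 2+5+4+9 = 20, finish 20.
Dropping T→M doesn't change M's earliest start (7); another predecessor still binds.
The longest chain is now W→J→K→X = 2+5+4+9 = 20, so the job takes 20 days.

20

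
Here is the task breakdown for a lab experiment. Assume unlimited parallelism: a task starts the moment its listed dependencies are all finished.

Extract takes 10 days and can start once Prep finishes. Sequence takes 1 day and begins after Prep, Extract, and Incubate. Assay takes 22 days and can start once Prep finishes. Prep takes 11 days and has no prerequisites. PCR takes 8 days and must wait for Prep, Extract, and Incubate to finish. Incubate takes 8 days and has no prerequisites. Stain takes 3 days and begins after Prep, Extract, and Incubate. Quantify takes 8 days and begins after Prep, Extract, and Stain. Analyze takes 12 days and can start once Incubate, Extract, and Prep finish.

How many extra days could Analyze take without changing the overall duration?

Prep→Extract→Analyze = 11+10+12 = 33 sets the makespan at 33 days.
Analyze finishes as early as 33 and must finish by 33.
So Analyze can slip 33 − 33 = 0 days.

0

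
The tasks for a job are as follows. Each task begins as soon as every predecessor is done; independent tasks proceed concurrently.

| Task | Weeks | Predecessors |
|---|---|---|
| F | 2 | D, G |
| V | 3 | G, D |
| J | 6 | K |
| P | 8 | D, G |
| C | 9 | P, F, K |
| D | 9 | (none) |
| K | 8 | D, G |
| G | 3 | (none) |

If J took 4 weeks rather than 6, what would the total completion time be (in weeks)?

As given, the longest chain is D→K→C = 9+8+9 = 26, so the finish is 26 weeks.
The longest path through J is only 23 weeks, so J has float 3.
That remains the longest chain; total 26 weeks.

26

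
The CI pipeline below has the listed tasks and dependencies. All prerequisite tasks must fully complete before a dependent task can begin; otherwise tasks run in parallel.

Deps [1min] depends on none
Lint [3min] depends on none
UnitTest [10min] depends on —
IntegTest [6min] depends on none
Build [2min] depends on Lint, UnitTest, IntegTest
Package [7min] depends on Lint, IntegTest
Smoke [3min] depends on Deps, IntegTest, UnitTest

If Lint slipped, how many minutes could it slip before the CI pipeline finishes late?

3

The longest chain is UnitTest→Smoke = 10+3 = 13; overall finish 13 minutes.
The longest chain containing Lint totals 10 minutes.
Float = 13 − 10 = 3.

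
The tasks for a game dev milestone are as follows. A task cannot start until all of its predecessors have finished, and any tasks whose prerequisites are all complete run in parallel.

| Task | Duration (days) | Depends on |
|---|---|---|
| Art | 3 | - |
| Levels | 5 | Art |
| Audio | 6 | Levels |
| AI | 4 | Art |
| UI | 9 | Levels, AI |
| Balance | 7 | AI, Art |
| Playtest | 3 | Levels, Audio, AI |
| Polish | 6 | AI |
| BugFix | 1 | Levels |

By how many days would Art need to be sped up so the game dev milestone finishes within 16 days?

Current finish: 17 days; target: 16.
Art is on every critical path, so each day cut from Art cuts the finish by one (this holds down to a finish of 15).
Need 17 − 16 = 1 day off Art → Art becomes 2 days, finish becomes 16.

1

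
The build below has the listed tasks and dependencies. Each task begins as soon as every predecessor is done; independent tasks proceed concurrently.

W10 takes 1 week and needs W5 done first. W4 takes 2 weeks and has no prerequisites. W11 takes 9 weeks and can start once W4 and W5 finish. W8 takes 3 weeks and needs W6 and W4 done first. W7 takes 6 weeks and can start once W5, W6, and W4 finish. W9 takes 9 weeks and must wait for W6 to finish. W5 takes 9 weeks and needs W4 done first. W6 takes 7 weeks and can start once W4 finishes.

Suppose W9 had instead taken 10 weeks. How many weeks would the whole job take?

20

Critical path before the change: W4→W5→W11 = 2+9+9 = 20 giving 20 weeks.
W9 is off the critical path — its longest chain is 18 weeks, giving 2 of slack.
The critical path is still W4→W5→W11; finish is now 20 weeks.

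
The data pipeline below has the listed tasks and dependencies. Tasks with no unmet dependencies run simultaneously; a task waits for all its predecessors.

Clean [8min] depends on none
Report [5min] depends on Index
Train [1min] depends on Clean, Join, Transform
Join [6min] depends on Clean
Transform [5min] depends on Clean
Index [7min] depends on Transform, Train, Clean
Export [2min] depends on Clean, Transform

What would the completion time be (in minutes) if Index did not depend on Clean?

Original critical path: Clean→Join→Train→Index→Report = 8+6+1+7+5 = 27 ⇒ 27 minutes.
Dropping Clean→Index doesn't change Index's earliest start (15); another predecessor still binds.
After: Clean→Join→Train→Index→Report = 8+6+1+7+5 = 27 → 27 minutes.

27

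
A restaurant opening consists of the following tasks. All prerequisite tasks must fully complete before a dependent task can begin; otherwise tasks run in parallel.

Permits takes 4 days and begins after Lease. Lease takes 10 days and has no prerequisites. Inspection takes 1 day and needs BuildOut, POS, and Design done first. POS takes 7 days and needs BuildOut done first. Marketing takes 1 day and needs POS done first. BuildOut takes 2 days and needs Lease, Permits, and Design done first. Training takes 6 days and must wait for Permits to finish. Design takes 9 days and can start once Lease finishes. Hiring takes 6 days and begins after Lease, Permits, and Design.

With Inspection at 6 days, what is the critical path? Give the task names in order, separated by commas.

Lease, Design, BuildOut, POS, Inspection

Baseline: Lease→Design→BuildOut→POS→Inspection = 10+9+2+7+1 = 29 → 29 days.
Since Inspection is critical, the +5 change carries straight to that chain (now 34 days).
No other chain overtakes it, so the finish is 34 days.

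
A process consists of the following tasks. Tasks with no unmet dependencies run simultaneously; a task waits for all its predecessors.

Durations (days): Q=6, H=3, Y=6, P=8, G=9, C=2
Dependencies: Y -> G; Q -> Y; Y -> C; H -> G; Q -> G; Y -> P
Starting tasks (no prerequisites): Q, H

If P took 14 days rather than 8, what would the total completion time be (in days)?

Baseline: Q→Y→G = 6+6+9 = 21 → 21 days.
The longest path through P is only 20 days, so P has float 1.
Now Q→Y→P = 6+6+14 = 26 is longest, so the finish becomes 26 days.

26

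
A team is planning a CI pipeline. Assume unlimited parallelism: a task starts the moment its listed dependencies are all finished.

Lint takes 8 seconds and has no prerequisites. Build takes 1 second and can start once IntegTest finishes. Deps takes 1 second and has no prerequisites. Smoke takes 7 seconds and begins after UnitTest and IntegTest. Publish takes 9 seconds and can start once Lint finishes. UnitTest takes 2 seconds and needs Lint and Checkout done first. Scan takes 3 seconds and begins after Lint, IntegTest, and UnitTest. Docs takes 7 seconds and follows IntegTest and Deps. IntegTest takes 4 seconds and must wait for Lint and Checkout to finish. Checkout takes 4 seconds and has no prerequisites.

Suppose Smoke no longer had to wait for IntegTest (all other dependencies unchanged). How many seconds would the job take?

19

Original critical path: Lint→IntegTest→Docs = 8+4+7 = 19 ⇒ 19 seconds.
Without IntegTest→Smoke, Smoke's earliest start moves from 12 to 10.
After: Lint→IntegTest→Docs = 8+4+7 = 19 → 19 seconds.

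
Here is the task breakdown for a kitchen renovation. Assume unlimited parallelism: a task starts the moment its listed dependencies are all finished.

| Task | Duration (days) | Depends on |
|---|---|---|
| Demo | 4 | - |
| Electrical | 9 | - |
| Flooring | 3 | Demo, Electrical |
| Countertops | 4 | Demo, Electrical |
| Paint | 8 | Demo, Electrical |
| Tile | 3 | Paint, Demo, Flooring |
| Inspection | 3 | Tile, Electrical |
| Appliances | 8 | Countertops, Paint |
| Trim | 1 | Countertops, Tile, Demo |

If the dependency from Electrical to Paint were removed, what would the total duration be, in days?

21

Before: longest chain Electrical→Paint→Appliances = 9+8+8 = 25, finish 25.
Without Electrical→Paint, Paint's earliest start moves from 9 to 4.
The longest chain is now Electrical→Countertops→Appliances = 9+4+8 = 21, so the job takes 21 days.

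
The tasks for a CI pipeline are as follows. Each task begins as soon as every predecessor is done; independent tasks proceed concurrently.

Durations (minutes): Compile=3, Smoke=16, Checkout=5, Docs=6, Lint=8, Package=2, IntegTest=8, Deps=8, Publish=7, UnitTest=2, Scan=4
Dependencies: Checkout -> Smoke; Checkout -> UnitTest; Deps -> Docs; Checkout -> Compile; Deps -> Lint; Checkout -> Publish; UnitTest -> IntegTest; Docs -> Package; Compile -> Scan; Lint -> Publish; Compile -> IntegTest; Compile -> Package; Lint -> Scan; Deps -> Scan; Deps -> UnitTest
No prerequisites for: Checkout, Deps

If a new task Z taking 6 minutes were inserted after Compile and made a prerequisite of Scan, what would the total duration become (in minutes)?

23

Originally the schedule takes 23 minutes.
With Z inserted, Scan now waits for max(Lint, Deps, Compile, Z).
New critical path: Deps→Lint→Publish = 8+8+7 = 23 ⇒ 23 minutes.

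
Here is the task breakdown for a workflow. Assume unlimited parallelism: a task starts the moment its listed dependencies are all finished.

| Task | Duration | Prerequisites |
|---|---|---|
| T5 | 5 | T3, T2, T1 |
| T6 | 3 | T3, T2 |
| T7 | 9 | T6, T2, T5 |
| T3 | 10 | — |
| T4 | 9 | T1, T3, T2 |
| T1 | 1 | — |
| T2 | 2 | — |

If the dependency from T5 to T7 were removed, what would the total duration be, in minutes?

With the dependency in place, T3→T5→T7 = 10+5+9 = 24 sets the finish at 24 minutes.
Without T5→T7, T7's earliest start moves from 15 to 13.
The longest chain is now T3→T6→T7 = 10+3+9 = 22, so the job takes 22 minutes.

22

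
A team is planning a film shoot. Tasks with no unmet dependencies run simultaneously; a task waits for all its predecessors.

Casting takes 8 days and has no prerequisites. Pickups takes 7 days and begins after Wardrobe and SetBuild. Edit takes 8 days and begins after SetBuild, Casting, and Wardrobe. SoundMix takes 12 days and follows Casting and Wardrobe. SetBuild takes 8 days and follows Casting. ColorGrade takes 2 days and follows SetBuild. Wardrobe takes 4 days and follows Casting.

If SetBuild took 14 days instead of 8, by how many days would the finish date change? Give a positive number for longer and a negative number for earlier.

6

Baseline: Casting→SetBuild→Edit = 8+8+8 = 24 → 24 days.
SetBuild is on the critical path; changing it to 14 makes that path 30 days.
The critical path is still Casting→SetBuild→Edit; finish is now 30 days.
Change in finish: 30 − 24 = +6 days.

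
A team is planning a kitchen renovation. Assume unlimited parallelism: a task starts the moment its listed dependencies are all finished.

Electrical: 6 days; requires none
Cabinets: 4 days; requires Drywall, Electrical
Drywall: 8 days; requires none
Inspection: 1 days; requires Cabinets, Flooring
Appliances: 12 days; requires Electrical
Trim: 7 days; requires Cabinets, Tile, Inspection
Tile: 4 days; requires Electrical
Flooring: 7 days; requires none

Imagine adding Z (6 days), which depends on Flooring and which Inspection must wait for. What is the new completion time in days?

Originally the job takes 20 days.
With Z inserted, Inspection now waits for max(Cabinets, Flooring, Z).
New critical path: Flooring→Z→Inspection→Trim = 7+6+1+7 = 21 ⇒ 21 days.

21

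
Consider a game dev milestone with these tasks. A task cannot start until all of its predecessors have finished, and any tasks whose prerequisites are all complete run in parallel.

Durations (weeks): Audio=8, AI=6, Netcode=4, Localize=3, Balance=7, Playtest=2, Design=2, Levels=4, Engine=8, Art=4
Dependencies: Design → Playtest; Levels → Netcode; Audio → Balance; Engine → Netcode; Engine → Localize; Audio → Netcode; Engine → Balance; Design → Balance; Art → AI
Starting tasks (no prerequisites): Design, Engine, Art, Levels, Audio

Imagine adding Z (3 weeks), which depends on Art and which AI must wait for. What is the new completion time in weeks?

15

Originally the game dev milestone takes 15 weeks.
With Z inserted, AI now waits for max(Art, Z).
New critical path: Engine→Balance = 8+7 = 15 ⇒ 15 weeks.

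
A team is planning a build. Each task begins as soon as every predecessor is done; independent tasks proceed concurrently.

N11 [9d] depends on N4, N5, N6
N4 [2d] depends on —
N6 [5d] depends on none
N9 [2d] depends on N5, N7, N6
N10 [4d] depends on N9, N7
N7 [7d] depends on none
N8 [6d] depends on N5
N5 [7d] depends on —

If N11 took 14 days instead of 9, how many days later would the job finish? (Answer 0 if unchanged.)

As given, the longest chain is N5→N11 = 7+9 = 16, so the finish is 16 days.
N11 is on the critical path; changing it to 14 makes that path 21 days.
That remains the longest chain; total 21 days.
Change in finish: 21 − 16 = +5 days.

5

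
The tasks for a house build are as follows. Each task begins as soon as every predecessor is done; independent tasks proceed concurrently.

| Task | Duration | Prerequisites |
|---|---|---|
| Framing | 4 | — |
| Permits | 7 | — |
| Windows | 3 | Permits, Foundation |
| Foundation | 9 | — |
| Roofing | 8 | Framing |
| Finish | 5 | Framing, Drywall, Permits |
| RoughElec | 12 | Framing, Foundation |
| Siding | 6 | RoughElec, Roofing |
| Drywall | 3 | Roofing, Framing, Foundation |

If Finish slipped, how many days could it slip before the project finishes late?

7

The longest chain is Foundation→RoughElec→Siding = 9+12+6 = 27; overall finish 27 days.
Longest path through Finish: 20 days (earliest finish 20, latest finish 27).
Slack of Finish = 22 − 15 = 7 days.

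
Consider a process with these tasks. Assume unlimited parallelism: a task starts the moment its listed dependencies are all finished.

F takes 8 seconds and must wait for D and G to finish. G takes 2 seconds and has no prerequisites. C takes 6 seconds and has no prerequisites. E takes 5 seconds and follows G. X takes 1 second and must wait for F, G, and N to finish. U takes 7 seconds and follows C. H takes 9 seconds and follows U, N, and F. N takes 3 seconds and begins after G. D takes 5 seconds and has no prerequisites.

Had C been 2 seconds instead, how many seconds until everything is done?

22

The binding path is C→U→H = 6+7+9 = 22; finish at 22 seconds.
C is on the critical path; changing it to 2 makes that path 18 seconds.
New critical path: D→F→H = 5+8+9 = 22 ⇒ 22 seconds.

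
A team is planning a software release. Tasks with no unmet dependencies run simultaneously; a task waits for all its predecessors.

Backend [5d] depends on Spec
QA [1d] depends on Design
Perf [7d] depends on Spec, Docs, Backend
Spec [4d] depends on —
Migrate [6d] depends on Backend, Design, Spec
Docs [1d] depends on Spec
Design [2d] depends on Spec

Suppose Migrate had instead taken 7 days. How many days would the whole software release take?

16

The binding path is Spec→Backend→Perf = 4+5+7 = 16; finish at 16 days.
The longest path through Migrate is only 15 days, so Migrate has float 1.
New critical path: Spec→Backend→Migrate = 4+5+7 = 16 ⇒ 16 days.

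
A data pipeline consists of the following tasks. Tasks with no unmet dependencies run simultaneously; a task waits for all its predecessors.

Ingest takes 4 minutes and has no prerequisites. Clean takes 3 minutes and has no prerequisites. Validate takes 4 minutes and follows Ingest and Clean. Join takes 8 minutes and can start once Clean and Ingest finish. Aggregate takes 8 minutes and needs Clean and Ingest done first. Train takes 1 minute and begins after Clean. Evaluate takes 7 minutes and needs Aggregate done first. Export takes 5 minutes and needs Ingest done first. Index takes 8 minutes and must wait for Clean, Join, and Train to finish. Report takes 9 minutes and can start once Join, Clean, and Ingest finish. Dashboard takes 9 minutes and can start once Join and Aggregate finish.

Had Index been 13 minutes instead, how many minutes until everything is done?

The binding path is Ingest→Join→Report = 4+8+9 = 21; finish at 21 minutes.
The longest path through Index is only 20 minutes, so Index has float 1.
Now Ingest→Join→Index = 4+8+13 = 25 is longest, so the finish becomes 25 minutes.

25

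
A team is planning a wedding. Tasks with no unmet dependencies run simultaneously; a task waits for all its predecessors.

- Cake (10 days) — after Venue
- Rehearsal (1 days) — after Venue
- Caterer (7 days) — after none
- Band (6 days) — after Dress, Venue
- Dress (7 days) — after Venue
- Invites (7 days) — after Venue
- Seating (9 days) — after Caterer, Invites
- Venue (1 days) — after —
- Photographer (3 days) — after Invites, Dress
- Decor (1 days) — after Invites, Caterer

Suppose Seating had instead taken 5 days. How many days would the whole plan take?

As given, the longest chain is Venue→Invites→Seating = 1+7+9 = 17, so the finish is 17 days.
Seating is on the critical path; changing it to 5 makes that path 13 days.
The binding chain switches to Venue→Dress→Band = 1+7+6 = 14; finish 14 days.

14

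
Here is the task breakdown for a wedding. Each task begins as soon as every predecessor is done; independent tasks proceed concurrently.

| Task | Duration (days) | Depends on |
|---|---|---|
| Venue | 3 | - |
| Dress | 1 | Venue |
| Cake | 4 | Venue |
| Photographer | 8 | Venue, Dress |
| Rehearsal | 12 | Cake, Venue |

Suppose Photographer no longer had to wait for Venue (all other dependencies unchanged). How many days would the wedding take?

19

With the dependency in place, Venue→Cake→Rehearsal = 3+4+12 = 19 sets the finish at 19 days.
Dropping Venue→Photographer doesn't change Photographer's earliest start (4); another predecessor still binds.
The longest chain is now Venue→Cake→Rehearsal = 3+4+12 = 19, so the wedding takes 19 days.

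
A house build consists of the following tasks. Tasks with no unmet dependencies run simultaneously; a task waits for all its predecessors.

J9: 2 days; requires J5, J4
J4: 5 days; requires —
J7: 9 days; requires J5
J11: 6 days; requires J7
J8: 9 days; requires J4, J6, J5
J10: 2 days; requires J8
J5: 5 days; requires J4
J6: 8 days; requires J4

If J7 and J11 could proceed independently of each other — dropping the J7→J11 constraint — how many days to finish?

24

Original critical path: J4→J5→J7→J11 = 5+5+9+6 = 25 ⇒ 25 days.
Without J7→J11, J11's earliest start moves from 19 to 0.
The longest chain is now J4→J6→J8→J10 = 5+8+9+2 = 24, so the plan takes 24 days.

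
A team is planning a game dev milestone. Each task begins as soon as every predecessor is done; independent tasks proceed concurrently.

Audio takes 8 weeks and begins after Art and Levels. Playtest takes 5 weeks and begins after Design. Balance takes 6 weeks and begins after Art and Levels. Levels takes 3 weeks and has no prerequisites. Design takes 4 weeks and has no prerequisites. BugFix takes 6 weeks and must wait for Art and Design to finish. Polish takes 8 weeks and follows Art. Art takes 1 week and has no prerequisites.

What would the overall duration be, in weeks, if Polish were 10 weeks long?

11

As given, the longest chain is Levels→Audio = 3+8 = 11, so the finish is 11 weeks.
The longest path through Polish is only 9 weeks, so Polish has float 2.
The binding chain switches to Art→Polish = 1+10 = 11; finish 11 weeks.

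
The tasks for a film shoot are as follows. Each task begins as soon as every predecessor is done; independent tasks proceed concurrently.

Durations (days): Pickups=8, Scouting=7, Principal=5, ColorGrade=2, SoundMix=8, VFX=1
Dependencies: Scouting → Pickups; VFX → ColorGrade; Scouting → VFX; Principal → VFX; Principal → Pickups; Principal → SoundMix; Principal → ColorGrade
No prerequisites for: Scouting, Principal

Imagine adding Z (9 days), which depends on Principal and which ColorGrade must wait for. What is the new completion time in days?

16

Originally the schedule takes 15 days.
With Z inserted, ColorGrade now waits for max(VFX, Principal, Z).
New critical path: Principal→Z→ColorGrade = 5+9+2 = 16 ⇒ 16 days.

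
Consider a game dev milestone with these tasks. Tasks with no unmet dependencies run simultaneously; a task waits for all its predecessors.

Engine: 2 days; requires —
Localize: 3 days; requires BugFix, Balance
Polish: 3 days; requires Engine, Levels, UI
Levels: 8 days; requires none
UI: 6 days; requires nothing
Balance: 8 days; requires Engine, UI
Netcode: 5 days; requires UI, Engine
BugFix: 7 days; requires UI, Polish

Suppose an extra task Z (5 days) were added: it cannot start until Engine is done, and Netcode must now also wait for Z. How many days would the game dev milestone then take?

Originally the game dev milestone takes 21 days.
With Z inserted, Netcode now waits for max(UI, Engine, Z).
New critical path: Levels→Polish→BugFix→Localize = 8+3+7+3 = 21 ⇒ 21 days.

21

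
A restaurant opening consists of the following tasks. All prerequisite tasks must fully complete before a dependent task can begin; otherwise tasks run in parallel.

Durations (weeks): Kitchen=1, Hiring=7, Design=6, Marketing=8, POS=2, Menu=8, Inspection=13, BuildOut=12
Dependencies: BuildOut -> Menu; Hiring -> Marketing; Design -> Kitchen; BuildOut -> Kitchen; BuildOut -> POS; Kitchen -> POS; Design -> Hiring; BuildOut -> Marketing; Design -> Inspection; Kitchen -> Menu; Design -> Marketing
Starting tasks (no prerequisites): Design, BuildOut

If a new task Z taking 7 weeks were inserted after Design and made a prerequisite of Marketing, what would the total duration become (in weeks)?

Originally the job takes 21 weeks.
With Z inserted, Marketing now waits for max(BuildOut, Hiring, Design, Z).
New critical path: Design→Z→Marketing = 6+7+8 = 21 ⇒ 21 weeks.

21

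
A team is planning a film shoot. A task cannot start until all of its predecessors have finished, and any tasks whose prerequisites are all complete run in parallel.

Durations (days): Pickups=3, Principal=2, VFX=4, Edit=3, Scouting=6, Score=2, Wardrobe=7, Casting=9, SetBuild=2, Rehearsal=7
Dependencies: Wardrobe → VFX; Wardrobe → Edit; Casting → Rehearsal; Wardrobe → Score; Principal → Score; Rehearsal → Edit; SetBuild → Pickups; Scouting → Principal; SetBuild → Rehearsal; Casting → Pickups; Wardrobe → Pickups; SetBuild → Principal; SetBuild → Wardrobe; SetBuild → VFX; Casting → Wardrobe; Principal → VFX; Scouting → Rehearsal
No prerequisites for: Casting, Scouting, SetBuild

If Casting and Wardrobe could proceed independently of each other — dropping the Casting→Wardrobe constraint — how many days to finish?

19

Before: longest chain Casting→Wardrobe→VFX = 9+7+4 = 20, finish 20.
Without Casting→Wardrobe, Wardrobe's earliest start moves from 9 to 2.
The longest chain is now Casting→Rehearsal→Edit = 9+7+3 = 19, so the job takes 19 days.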